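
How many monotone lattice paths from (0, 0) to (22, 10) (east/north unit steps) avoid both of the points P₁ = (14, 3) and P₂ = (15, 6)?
Number of paths = 43126920

Inclusion–exclusion. Total paths: C(32, 22) = 64512240. Through P₁: C(17, 14)·C(15, 8) = 4375800. Through P₂: C(21, 15)·C(11, 7) = 17907120. Since P₁ is strictly southwest of P₂, a monotone path through both must visit P₁ then P₂; paths through both = C(17, 14)·C(4, 1)·C(11, 7) = 897600. Avoid both = 64512240 − 4375800 − 17907120 + 897600 = 43126920.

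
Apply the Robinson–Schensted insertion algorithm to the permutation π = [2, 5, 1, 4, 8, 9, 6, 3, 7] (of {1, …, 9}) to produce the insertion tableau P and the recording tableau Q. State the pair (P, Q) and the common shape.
P = [1, 3, 6, 7] / [2, 4, 8, 9] / [5];  Q = [1, 2, 5, 6] / [3, 4, 7, 9] / [8];  common shape = (4, 4, 1)

Row-insert the values π_1, π_2, … into P one at a time, bumping the leftmost entry strictly greater than the inserted value down to the next row. The recording tableau Q records, in position (i, j), the step at which that cell was added to P.
  Insert 2 (step 1): P = [2];  Q = [1]
  Insert 5 (step 2): P = [2, 5];  Q = [1, 2]
  Insert 1 (step 3): P = [1, 5] / [2];  Q = [1, 2] / [3]
  Insert 4 (step 4): P = [1, 4] / [2, 5];  Q = [1, 2] / [3, 4]
  Insert 8 (step 5): P = [1, 4, 8] / [2, 5];  Q = [1, 2, 5] / [3, 4]
  Insert 9 (step 6): P = [1, 4, 8, 9] / [2, 5];  Q = [1, 2, 5, 6] / [3, 4]
  Insert 6 (step 7): P = [1, 4, 6, 9] / [2, 5, 8];  Q = [1, 2, 5, 6] / [3, 4, 7]
  Insert 3 (step 8): P = [1, 3, 6, 9] / [2, 4, 8] / [5];  Q = [1, 2, 5, 6] / [3, 4, 7] / [8]
  Insert 7 (step 9): P = [1, 3, 6, 7] / [2, 4, 8, 9] / [5];  Q = [1, 2, 5, 6] / [3, 4, 7, 9] / [8]
Final shape: (4, 4, 1).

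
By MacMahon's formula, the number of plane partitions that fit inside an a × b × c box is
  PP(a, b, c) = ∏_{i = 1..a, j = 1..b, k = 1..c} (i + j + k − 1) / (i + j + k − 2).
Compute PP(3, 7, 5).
PP(3, 7, 5) = 16195608

Evaluate the triple product over i = 1..3, j = 1..7, k = 1..5. The factors are (2/1) · (3/2) · (4/3) · (5/4) · (6/5) · (3/2) · (4/3) · (5/4) · … (105 factors total). The numerators and denominators telescope so the product is an integer; carrying out the multiplication exactly gives PP(3, 7, 5) = 16195608.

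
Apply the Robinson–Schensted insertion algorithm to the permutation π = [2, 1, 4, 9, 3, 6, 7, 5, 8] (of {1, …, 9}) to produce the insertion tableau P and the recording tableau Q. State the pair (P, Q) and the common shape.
P = [1, 3, 5, 7, 8] / [2, 4, 6] / [9];  Q = [1, 3, 4, 7, 9] / [2, 5, 6] / [8];  common shape = (5, 3, 1)

Row-insert the values π_1, π_2, … into P one at a time, bumping the leftmost entry strictly greater than the inserted value down to the next row. The recording tableau Q records, in position (i, j), the step at which that cell was added to P.
  Insert 2 (step 1): P = [2];  Q = [1]
  Insert 1 (step 2): P = [1] / [2];  Q = [1] / [2]
  Insert 4 (step 3): P = [1, 4] / [2];  Q = [1, 3] / [2]
  Insert 9 (step 4): P = [1, 4, 9] / [2];  Q = [1, 3, 4] / [2]
  Insert 3 (step 5): P = [1, 3, 9] / [2, 4];  Q = [1, 3, 4] / [2, 5]
  Insert 6 (step 6): P = [1, 3, 6] / [2, 4, 9];  Q = [1, 3, 4] / [2, 5, 6]
  Insert 7 (step 7): P = [1, 3, 6, 7] / [2, 4, 9];  Q = [1, 3, 4, 7] / [2, 5, 6]
  Insert 5 (step 8): P = [1, 3, 5, 7] / [2, 4, 6] / [9];  Q = [1, 3, 4, 7] / [2, 5, 6] / [8]
  Insert 8 (step 9): P = [1, 3, 5, 7, 8] / [2, 4, 6] / [9];  Q = [1, 3, 4, 7, 9] / [2, 5, 6] / [8]
Final shape: (5, 3, 1).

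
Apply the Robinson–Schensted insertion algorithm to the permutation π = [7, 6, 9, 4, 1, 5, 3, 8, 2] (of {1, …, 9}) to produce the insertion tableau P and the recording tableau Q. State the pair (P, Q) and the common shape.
P = [1, 2, 8] / [3, 5] / [4, 9] / [6] / [7];  Q = [1, 3, 8] / [2, 6] / [4, 7] / [5] / [9];  common shape = (3, 2, 2, 1, 1)

Row-insert the values π_1, π_2, … into P one at a time, bumping the leftmost entry strictly greater than the inserted value down to the next row. The recording tableau Q records, in position (i, j), the step at which that cell was added to P.
  Insert 7 (step 1): P = [7];  Q = [1]
  Insert 6 (step 2): P = [6] / [7];  Q = [1] / [2]
  Insert 9 (step 3): P = [6, 9] / [7];  Q = [1, 3] / [2]
  Insert 4 (step 4): P = [4, 9] / [6] / [7];  Q = [1, 3] / [2] / [4]
  Insert 1 (step 5): P = [1, 9] / [4] / [6] / [7];  Q = [1, 3] / [2] / [4] / [5]
  Insert 5 (step 6): P = [1, 5] / [4, 9] / [6] / [7];  Q = [1, 3] / [2, 6] / [4] / [5]
  Insert 3 (step 7): P = [1, 3] / [4, 5] / [6, 9] / [7];  Q = [1, 3] / [2, 6] / [4, 7] / [5]
  Insert 8 (step 8): P = [1, 3, 8] / [4, 5] / [6, 9] / [7];  Q = [1, 3, 8] / [2, 6] / [4, 7] / [5]
  Insert 2 (step 9): P = [1, 2, 8] / [3, 5] / [4, 9] / [6] / [7];  Q = [1, 3, 8] / [2, 6] / [4, 7] / [5] / [9]
Final shape: (3, 2, 2, 1, 1).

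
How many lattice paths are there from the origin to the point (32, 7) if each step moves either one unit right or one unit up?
Number of paths = 15380937

A monotone lattice path from (0, 0) to (32, 7) consists of 32 east steps and 7 north steps in some order, so it is determined by which 32 of the 39 steps are east. The count is C(39, 32) = 15380937.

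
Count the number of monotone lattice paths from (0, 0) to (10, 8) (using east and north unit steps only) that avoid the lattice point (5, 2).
Number of paths = 34056

Total paths from (0, 0) to (10, 8): C(18, 10) = 43758. Paths through (5, 2): (paths (0, 0) → (5, 2)) × (paths (5, 2) → (10, 8)) = C(7, 5) · C(11, 5) = 21 · 462 = 9702. Avoidance count = 43758 − 9702 = 34056.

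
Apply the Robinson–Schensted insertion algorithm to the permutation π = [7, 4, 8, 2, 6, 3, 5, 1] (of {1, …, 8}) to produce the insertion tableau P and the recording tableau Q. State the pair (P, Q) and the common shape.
P = [1, 3, 5] / [2, 6] / [4, 8] / [7];  Q = [1, 3, 7] / [2, 5] / [4, 6] / [8];  common shape = (3, 2, 2, 1)

Row-insert the values π_1, π_2, … into P one at a time, bumping the leftmost entry strictly greater than the inserted value down to the next row. The recording tableau Q records, in position (i, j), the step at which that cell was added to P.
  Insert 7 (step 1): P = [7];  Q = [1]
  Insert 4 (step 2): P = [4] / [7];  Q = [1] / [2]
  Insert 8 (step 3): P = [4, 8] / [7];  Q = [1, 3] / [2]
  Insert 2 (step 4): P = [2, 8] / [4] / [7];  Q = [1, 3] / [2] / [4]
  Insert 6 (step 5): P = [2, 6] / [4, 8] / [7];  Q = [1, 3] / [2, 5] / [4]
  Insert 3 (step 6): P = [2, 3] / [4, 6] / [7, 8];  Q = [1, 3] / [2, 5] / [4, 6]
  Insert 5 (step 7): P = [2, 3, 5] / [4, 6] / [7, 8];  Q = [1, 3, 7] / [2, 5] / [4, 6]
  Insert 1 (step 8): P = [1, 3, 5] / [2, 6] / [4, 8] / [7];  Q = [1, 3, 7] / [2, 5] / [4, 6] / [8]
Final shape: (3, 2, 2, 1).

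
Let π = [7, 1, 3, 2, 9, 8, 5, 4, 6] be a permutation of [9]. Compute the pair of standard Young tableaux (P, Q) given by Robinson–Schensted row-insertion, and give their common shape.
P = [1, 2, 4, 6] / [3, 5] / [7, 8] / [9];  Q = [1, 3, 5, 9] / [2, 6] / [4, 7] / [8];  common shape = (4, 2, 2, 1)

Row-insert the values π_1, π_2, … into P one at a time, bumping the leftmost entry strictly greater than the inserted value down to the next row. The recording tableau Q records, in position (i, j), the step at which that cell was added to P.
  Insert 7 (step 1): P = [7];  Q = [1]
  Insert 1 (step 2): P = [1] / [7];  Q = [1] / [2]
  Insert 3 (step 3): P = [1, 3] / [7];  Q = [1, 3] / [2]
  Insert 2 (step 4): P = [1, 2] / [3] / [7];  Q = [1, 3] / [2] / [4]
  Insert 9 (step 5): P = [1, 2, 9] / [3] / [7];  Q = [1, 3, 5] / [2] / [4]
  Insert 8 (step 6): P = [1, 2, 8] / [3, 9] / [7];  Q = [1, 3, 5] / [2, 6] / [4]
  Insert 5 (step 7): P = [1, 2, 5] / [3, 8] / [7, 9];  Q = [1, 3, 5] / [2, 6] / [4, 7]
  Insert 4 (step 8): P = [1, 2, 4] / [3, 5] / [7, 8] / [9];  Q = [1, 3, 5] / [2, 6] / [4, 7] / [8]
  Insert 6 (step 9): P = [1, 2, 4, 6] / [3, 5] / [7, 8] / [9];  Q = [1, 3, 5, 9] / [2, 6] / [4, 7] / [8]
Final shape: (4, 2, 2, 1).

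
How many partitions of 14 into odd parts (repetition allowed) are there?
p_odd(14) = 22

Partitions of 14 using only odd parts 1, 3, 5, …: 13+1, 11+3, 11+1+1+1, 9+5, 9+3+1+1, 9+1+1+1+1+1, 7+7, 7+5+1+1, 7+3+3+1, 7+3+1+1+1+1, 7+1+1+1+1+1+1+1, 5+5+3+1, 5+5+1+1+1+1, 5+3+3+3, 5+3+3+1+1+1, 5+3+1+1+1+1+1+1, 5+1+1+1+1+1+1+1+1+1, 3+3+3+3+1+1, 3+3+3+1+1+1+1+1, 3+3+1+1+1+1+1+1+1+1, 3+1+1+1+1+1+1+1+1+1+1+1, 1+1+1+1+1+1+1+1+1+1+1+1+1+1. There are 22. (Euler: this equals q(14), the number of distinct-part partitions.)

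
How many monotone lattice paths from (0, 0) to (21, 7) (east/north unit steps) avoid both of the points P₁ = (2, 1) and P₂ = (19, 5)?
Number of paths = 505446

Inclusion–exclusion. Total paths: C(28, 21) = 1184040. Through P₁: C(3, 2)·C(25, 19) = 531300. Through P₂: C(24, 19)·C(4, 2) = 255024. Since P₁ is strictly southwest of P₂, a monotone path through both must visit P₁ then P₂; paths through both = C(3, 2)·C(21, 17)·C(4, 2) = 107730. Avoid both = 1184040 − 531300 − 255024 + 107730 = 505446.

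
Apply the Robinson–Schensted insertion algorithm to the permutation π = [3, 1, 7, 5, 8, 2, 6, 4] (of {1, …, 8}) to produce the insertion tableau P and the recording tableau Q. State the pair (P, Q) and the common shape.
P = [1, 2, 4] / [3, 5, 6] / [7, 8];  Q = [1, 3, 5] / [2, 4, 7] / [6, 8];  common shape = (3, 3, 2)

Row-insert the values π_1, π_2, … into P one at a time, bumping the leftmost entry strictly greater than the inserted value down to the next row. The recording tableau Q records, in position (i, j), the step at which that cell was added to P.
  Insert 3 (step 1): P = [3];  Q = [1]
  Insert 1 (step 2): P = [1] / [3];  Q = [1] / [2]
  Insert 7 (step 3): P = [1, 7] / [3];  Q = [1, 3] / [2]
  Insert 5 (step 4): P = [1, 5] / [3, 7];  Q = [1, 3] / [2, 4]
  Insert 8 (step 5): P = [1, 5, 8] / [3, 7];  Q = [1, 3, 5] / [2, 4]
  Insert 2 (step 6): P = [1, 2, 8] / [3, 5] / [7];  Q = [1, 3, 5] / [2, 4] / [6]
  Insert 6 (step 7): P = [1, 2, 6] / [3, 5, 8] / [7];  Q = [1, 3, 5] / [2, 4, 7] / [6]
  Insert 4 (step 8): P = [1, 2, 4] / [3, 5, 6] / [7, 8];  Q = [1, 3, 5] / [2, 4, 7] / [6, 8]
Final shape: (3, 3, 2).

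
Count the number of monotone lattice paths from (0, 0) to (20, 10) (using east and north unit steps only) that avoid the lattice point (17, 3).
Number of paths = 29908215

Total paths from (0, 0) to (20, 10): C(30, 20) = 30045015. Paths through (17, 3): (paths (0, 0) → (17, 3)) × (paths (17, 3) → (20, 10)) = C(20, 17) · C(10, 3) = 1140 · 120 = 136800. Avoidance count = 30045015 − 136800 = 29908215.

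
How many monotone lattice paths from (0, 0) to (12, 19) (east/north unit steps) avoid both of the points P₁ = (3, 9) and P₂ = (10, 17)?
Number of paths = 78673855

Inclusion–exclusion. Total paths: C(31, 12) = 141120525. Through P₁: C(12, 3)·C(19, 9) = 20323160. Through P₂: C(27, 10)·C(4, 2) = 50617710. Since P₁ is strictly southwest of P₂, a monotone path through both must visit P₁ then P₂; paths through both = C(12, 3)·C(15, 7)·C(4, 2) = 8494200. Avoid both = 141120525 − 20323160 − 50617710 + 8494200 = 78673855.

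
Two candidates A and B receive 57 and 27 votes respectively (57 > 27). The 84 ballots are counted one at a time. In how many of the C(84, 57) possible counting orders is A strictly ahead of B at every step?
Strict-lead orderings = 2682251865977033138160

Total orderings of the 84 votes with 57 for A: C(84, 57) = 7510305224735692786848. By the Bertrand ballot formula (Cycle Lemma / reflection principle), the number of orderings in which A is strictly ahead of B throughout is (p − q)/(p + q) · C(p + q, p) = (57 − 27)/(57 + 27) · 7510305224735692786848 = 2682251865977033138160.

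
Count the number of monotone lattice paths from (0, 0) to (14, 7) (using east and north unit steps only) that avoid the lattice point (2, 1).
Number of paths = 60588

Total paths from (0, 0) to (14, 7): C(21, 14) = 116280. Paths through (2, 1): (paths (0, 0) → (2, 1)) × (paths (2, 1) → (14, 7)) = C(3, 2) · C(18, 12) = 3 · 18564 = 55692. Avoidance count = 116280 − 55692 = 60588.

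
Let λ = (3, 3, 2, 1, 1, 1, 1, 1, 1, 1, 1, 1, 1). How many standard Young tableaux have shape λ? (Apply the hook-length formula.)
# SYT of shape (3, 3, 2, 1, 1, 1, 1, 1, 1, 1, 1, 1, 1) = 29172

Hook-length formula: f^λ = n! / Π hook(c), product over all cells c of the Young diagram. For λ = (3, 3, 2, 1, 1, 1, 1, 1, 1, 1, 1, 1, 1), n = 18 boxes. Hook lengths by row (left-to-right, top-to-bottom): [15, 4, 2]; [14, 3, 1]; [12, 1]; [10]; [9]; [8]; [7]; [6]; [5]; [4]; [3]; [2]; [1]. Product of hooks = 219469824000. So f^λ = 18! / 219469824000 = 6402373705728000 / 219469824000 = 29172.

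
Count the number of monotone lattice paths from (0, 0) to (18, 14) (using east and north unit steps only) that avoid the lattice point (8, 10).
Number of paths = 427633842

Total paths from (0, 0) to (18, 14): C(32, 18) = 471435600. Paths through (8, 10): (paths (0, 0) → (8, 10)) × (paths (8, 10) → (18, 14)) = C(18, 8) · C(14, 10) = 43758 · 1001 = 43801758. Avoidance count = 471435600 − 43801758 = 427633842.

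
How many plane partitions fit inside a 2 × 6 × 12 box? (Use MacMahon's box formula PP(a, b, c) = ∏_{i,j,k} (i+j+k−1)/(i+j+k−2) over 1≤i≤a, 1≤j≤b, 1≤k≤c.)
PP(2, 6, 12) = 71954064

Evaluate the triple product over i = 1..2, j = 1..6, k = 1..12. The factors are (2/1) · (3/2) · (4/3) · (5/4) · (6/5) · (7/6) · (8/7) · (9/8) · … (144 factors total). The numerators and denominators telescope so the product is an integer; carrying out the multiplication exactly gives PP(2, 6, 12) = 71954064.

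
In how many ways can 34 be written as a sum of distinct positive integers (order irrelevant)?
q(34) = 512

A partition into distinct parts is a strictly decreasing sequence summing to n. The recurrence d(n, m) = d(n, m−1) + d(n−m, m−1) (use part m at most once) with q(n) = d(n, n) gives q(34) = 512. (Euler's theorem: # distinct-part partitions = # odd-part partitions.)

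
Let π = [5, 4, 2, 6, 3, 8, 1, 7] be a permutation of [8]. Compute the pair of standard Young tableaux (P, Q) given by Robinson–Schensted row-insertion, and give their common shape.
P = [1, 3, 7] / [2, 6, 8] / [4] / [5];  Q = [1, 4, 6] / [2, 5, 8] / [3] / [7];  common shape = (3, 3, 1, 1)

Row-insert the values π_1, π_2, … into P one at a time, bumping the leftmost entry strictly greater than the inserted value down to the next row. The recording tableau Q records, in position (i, j), the step at which that cell was added to P.
  Insert 5 (step 1): P = [5];  Q = [1]
  Insert 4 (step 2): P = [4] / [5];  Q = [1] / [2]
  Insert 2 (step 3): P = [2] / [4] / [5];  Q = [1] / [2] / [3]
  Insert 6 (step 4): P = [2, 6] / [4] / [5];  Q = [1, 4] / [2] / [3]
  Insert 3 (step 5): P = [2, 3] / [4, 6] / [5];  Q = [1, 4] / [2, 5] / [3]
  Insert 8 (step 6): P = [2, 3, 8] / [4, 6] / [5];  Q = [1, 4, 6] / [2, 5] / [3]
  Insert 1 (step 7): P = [1, 3, 8] / [2, 6] / [4] / [5];  Q = [1, 4, 6] / [2, 5] / [3] / [7]
  Insert 7 (step 8): P = [1, 3, 7] / [2, 6, 8] / [4] / [5];  Q = [1, 4, 6] / [2, 5, 8] / [3] / [7]
Final shape: (3, 3, 1, 1).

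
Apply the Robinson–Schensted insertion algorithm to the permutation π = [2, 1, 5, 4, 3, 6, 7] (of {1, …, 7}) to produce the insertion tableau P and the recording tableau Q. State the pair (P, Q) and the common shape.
P = [1, 3, 6, 7] / [2, 4] / [5];  Q = [1, 3, 6, 7] / [2, 4] / [5];  common shape = (4, 2, 1)

Row-insert the values π_1, π_2, … into P one at a time, bumping the leftmost entry strictly greater than the inserted value down to the next row. The recording tableau Q records, in position (i, j), the step at which that cell was added to P.
  Insert 2 (step 1): P = [2];  Q = [1]
  Insert 1 (step 2): P = [1] / [2];  Q = [1] / [2]
  Insert 5 (step 3): P = [1, 5] / [2];  Q = [1, 3] / [2]
  Insert 4 (step 4): P = [1, 4] / [2, 5];  Q = [1, 3] / [2, 4]
  Insert 3 (step 5): P = [1, 3] / [2, 4] / [5];  Q = [1, 3] / [2, 4] / [5]
  Insert 6 (step 6): P = [1, 3, 6] / [2, 4] / [5];  Q = [1, 3, 6] / [2, 4] / [5]
  Insert 7 (step 7): P = [1, 3, 6, 7] / [2, 4] / [5];  Q = [1, 3, 6, 7] / [2, 4] / [5]
Final shape: (4, 2, 1).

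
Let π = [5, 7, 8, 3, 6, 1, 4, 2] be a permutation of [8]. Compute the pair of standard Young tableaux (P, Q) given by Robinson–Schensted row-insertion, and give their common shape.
P = [1, 2, 8] / [3, 4] / [5, 6] / [7];  Q = [1, 2, 3] / [4, 5] / [6, 7] / [8];  common shape = (3, 2, 2, 1)

Row-insert the values π_1, π_2, … into P one at a time, bumping the leftmost entry strictly greater than the inserted value down to the next row. The recording tableau Q records, in position (i, j), the step at which that cell was added to P.
  Insert 5 (step 1): P = [5];  Q = [1]
  Insert 7 (step 2): P = [5, 7];  Q = [1, 2]
  Insert 8 (step 3): P = [5, 7, 8];  Q = [1, 2, 3]
  Insert 3 (step 4): P = [3, 7, 8] / [5];  Q = [1, 2, 3] / [4]
  Insert 6 (step 5): P = [3, 6, 8] / [5, 7];  Q = [1, 2, 3] / [4, 5]
  Insert 1 (step 6): P = [1, 6, 8] / [3, 7] / [5];  Q = [1, 2, 3] / [4, 5] / [6]
  Insert 4 (step 7): P = [1, 4, 8] / [3, 6] / [5, 7];  Q = [1, 2, 3] / [4, 5] / [6, 7]
  Insert 2 (step 8): P = [1, 2, 8] / [3, 4] / [5, 6] / [7];  Q = [1, 2, 3] / [4, 5] / [6, 7] / [8]
Final shape: (3, 2, 2, 1).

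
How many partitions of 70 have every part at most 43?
p(70, parts ≤ 43) = 4076236

Use the recurrence p(n, m) = p(n, m−1) + p(n−m, m): either the largest part is < m (count p(n, m−1)) or the largest part is exactly m (remove one copy of m, count p(n−m, m)). With p(0, ·) = 1 this gives p(70, parts ≤ 43) = 4076236. (By conjugating Young diagrams, this also counts partitions of 70 into at most 43 parts.)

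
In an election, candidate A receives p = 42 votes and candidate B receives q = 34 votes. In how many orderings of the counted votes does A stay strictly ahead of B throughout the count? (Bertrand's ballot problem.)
Strict-lead orderings = 478474604130676679400

Total orderings of the 76 votes with 42 for A: C(76, 42) = 4545508739241428454300. By the Bertrand ballot formula (Cycle Lemma / reflection principle), the number of orderings in which A is strictly ahead of B throughout is (p − q)/(p + q) · C(p + q, p) = (42 − 34)/(42 + 34) · 4545508739241428454300 = 478474604130676679400.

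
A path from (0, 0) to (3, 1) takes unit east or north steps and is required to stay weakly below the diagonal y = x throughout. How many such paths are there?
Number of paths = 3

By the reflection principle (André's argument), the number of monotone paths to (3, 1) with n ≤ m that never go above y = x is C(4, 3) − C(4, 4) = 4 − 1 = 3.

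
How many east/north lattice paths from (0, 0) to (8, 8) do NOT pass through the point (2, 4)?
Number of paths = 9720

Total paths from (0, 0) to (8, 8): C(16, 8) = 12870. Paths through (2, 4): (paths (0, 0) → (2, 4)) × (paths (2, 4) → (8, 8)) = C(6, 2) · C(10, 6) = 15 · 210 = 3150. Avoidance count = 12870 − 3150 = 9720.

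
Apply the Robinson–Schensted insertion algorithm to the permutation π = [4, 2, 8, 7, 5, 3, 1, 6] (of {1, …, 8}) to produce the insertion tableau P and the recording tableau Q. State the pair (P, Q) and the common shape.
P = [1, 3, 6] / [2, 5] / [4] / [7] / [8];  Q = [1, 3, 8] / [2, 4] / [5] / [6] / [7];  common shape = (3, 2, 1, 1, 1)

Row-insert the values π_1, π_2, … into P one at a time, bumping the leftmost entry strictly greater than the inserted value down to the next row. The recording tableau Q records, in position (i, j), the step at which that cell was added to P.
  Insert 4 (step 1): P = [4];  Q = [1]
  Insert 2 (step 2): P = [2] / [4];  Q = [1] / [2]
  Insert 8 (step 3): P = [2, 8] / [4];  Q = [1, 3] / [2]
  Insert 7 (step 4): P = [2, 7] / [4, 8];  Q = [1, 3] / [2, 4]
  Insert 5 (step 5): P = [2, 5] / [4, 7] / [8];  Q = [1, 3] / [2, 4] / [5]
  Insert 3 (step 6): P = [2, 3] / [4, 5] / [7] / [8];  Q = [1, 3] / [2, 4] / [5] / [6]
  Insert 1 (step 7): P = [1, 3] / [2, 5] / [4] / [7] / [8];  Q = [1, 3] / [2, 4] / [5] / [6] / [7]
  Insert 6 (step 8): P = [1, 3, 6] / [2, 5] / [4] / [7] / [8];  Q = [1, 3, 8] / [2, 4] / [5] / [6] / [7]
Final shape: (3, 2, 1, 1, 1).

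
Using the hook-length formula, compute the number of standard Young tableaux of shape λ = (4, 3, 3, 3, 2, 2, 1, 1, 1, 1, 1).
# SYT of shape (4, 3, 3, 3, 2, 2, 1, 1, 1, 1, 1) = 157134978

Hook-length formula: f^λ = n! / Π hook(c), product over all cells c of the Young diagram. For λ = (4, 3, 3, 3, 2, 2, 1, 1, 1, 1, 1), n = 22 boxes. Hook lengths by row (left-to-right, top-to-bottom): [14, 8, 5, 1]; [12, 6, 3]; [11, 5, 2]; [10, 4, 1]; [8, 2]; [7, 1]; [5]; [4]; [3]; [2]; [1]. Product of hooks = 7153090560000. So f^λ = 22! / 7153090560000 = 1124000727777607680000 / 7153090560000 = 157134978.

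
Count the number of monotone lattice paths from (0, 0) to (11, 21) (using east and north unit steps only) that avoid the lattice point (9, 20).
Number of paths = 98979465

Total paths from (0, 0) to (11, 21): C(32, 11) = 129024480. Paths through (9, 20): (paths (0, 0) → (9, 20)) × (paths (9, 20) → (11, 21)) = C(29, 9) · C(3, 2) = 10015005 · 3 = 30045015. Avoidance count = 129024480 − 30045015 = 98979465.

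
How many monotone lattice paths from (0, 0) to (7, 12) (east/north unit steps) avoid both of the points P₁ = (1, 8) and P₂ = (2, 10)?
Number of paths = 47679

Inclusion–exclusion. Total paths: C(19, 7) = 50388. Through P₁: C(9, 1)·C(10, 6) = 1890. Through P₂: C(12, 2)·C(7, 5) = 1386. Since P₁ is strictly southwest of P₂, a monotone path through both must visit P₁ then P₂; paths through both = C(9, 1)·C(3, 1)·C(7, 5) = 567. Avoid both = 50388 − 1890 − 1386 + 567 = 47679.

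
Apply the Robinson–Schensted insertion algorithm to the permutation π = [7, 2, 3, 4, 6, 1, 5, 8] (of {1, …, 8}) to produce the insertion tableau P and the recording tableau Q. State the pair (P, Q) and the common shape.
P = [1, 3, 4, 5, 8] / [2, 6] / [7];  Q = [1, 3, 4, 5, 8] / [2, 7] / [6];  common shape = (5, 2, 1)

Row-insert the values π_1, π_2, … into P one at a time, bumping the leftmost entry strictly greater than the inserted value down to the next row. The recording tableau Q records, in position (i, j), the step at which that cell was added to P.
  Insert 7 (step 1): P = [7];  Q = [1]
  Insert 2 (step 2): P = [2] / [7];  Q = [1] / [2]
  Insert 3 (step 3): P = [2, 3] / [7];  Q = [1, 3] / [2]
  Insert 4 (step 4): P = [2, 3, 4] / [7];  Q = [1, 3, 4] / [2]
  Insert 6 (step 5): P = [2, 3, 4, 6] / [7];  Q = [1, 3, 4, 5] / [2]
  Insert 1 (step 6): P = [1, 3, 4, 6] / [2] / [7];  Q = [1, 3, 4, 5] / [2] / [6]
  Insert 5 (step 7): P = [1, 3, 4, 5] / [2, 6] / [7];  Q = [1, 3, 4, 5] / [2, 7] / [6]
  Insert 8 (step 8): P = [1, 3, 4, 5, 8] / [2, 6] / [7];  Q = [1, 3, 4, 5, 8] / [2, 7] / [6]
Final shape: (5, 2, 1).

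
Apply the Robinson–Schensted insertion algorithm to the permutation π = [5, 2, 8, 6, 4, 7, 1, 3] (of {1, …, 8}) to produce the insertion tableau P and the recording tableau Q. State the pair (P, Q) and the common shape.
P = [1, 3, 7] / [2, 4] / [5, 6] / [8];  Q = [1, 3, 6] / [2, 4] / [5, 8] / [7];  common shape = (3, 2, 2, 1)

Row-insert the values π_1, π_2, … into P one at a time, bumping the leftmost entry strictly greater than the inserted value down to the next row. The recording tableau Q records, in position (i, j), the step at which that cell was added to P.
  Insert 5 (step 1): P = [5];  Q = [1]
  Insert 2 (step 2): P = [2] / [5];  Q = [1] / [2]
  Insert 8 (step 3): P = [2, 8] / [5];  Q = [1, 3] / [2]
  Insert 6 (step 4): P = [2, 6] / [5, 8];  Q = [1, 3] / [2, 4]
  Insert 4 (step 5): P = [2, 4] / [5, 6] / [8];  Q = [1, 3] / [2, 4] / [5]
  Insert 7 (step 6): P = [2, 4, 7] / [5, 6] / [8];  Q = [1, 3, 6] / [2, 4] / [5]
  Insert 1 (step 7): P = [1, 4, 7] / [2, 6] / [5] / [8];  Q = [1, 3, 6] / [2, 4] / [5] / [7]
  Insert 3 (step 8): P = [1, 3, 7] / [2, 4] / [5, 6] / [8];  Q = [1, 3, 6] / [2, 4] / [5, 8] / [7]
Final shape: (3, 2, 2, 1).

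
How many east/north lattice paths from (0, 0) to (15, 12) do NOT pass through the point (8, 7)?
Number of paths = 12287340

Total paths from (0, 0) to (15, 12): C(27, 15) = 17383860. Paths through (8, 7): (paths (0, 0) → (8, 7)) × (paths (8, 7) → (15, 12)) = C(15, 8) · C(12, 7) = 6435 · 792 = 5096520. Avoidance count = 17383860 − 5096520 = 12287340.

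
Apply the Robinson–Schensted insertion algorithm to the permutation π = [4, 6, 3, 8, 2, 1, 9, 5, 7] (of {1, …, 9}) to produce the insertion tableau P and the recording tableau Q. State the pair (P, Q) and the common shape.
P = [1, 5, 7, 9] / [2, 6, 8] / [3] / [4];  Q = [1, 2, 4, 7] / [3, 8, 9] / [5] / [6];  common shape = (4, 3, 1, 1)

Row-insert the values π_1, π_2, … into P one at a time, bumping the leftmost entry strictly greater than the inserted value down to the next row. The recording tableau Q records, in position (i, j), the step at which that cell was added to P.
  Insert 4 (step 1): P = [4];  Q = [1]
  Insert 6 (step 2): P = [4, 6];  Q = [1, 2]
  Insert 3 (step 3): P = [3, 6] / [4];  Q = [1, 2] / [3]
  Insert 8 (step 4): P = [3, 6, 8] / [4];  Q = [1, 2, 4] / [3]
  Insert 2 (step 5): P = [2, 6, 8] / [3] / [4];  Q = [1, 2, 4] / [3] / [5]
  Insert 1 (step 6): P = [1, 6, 8] / [2] / [3] / [4];  Q = [1, 2, 4] / [3] / [5] / [6]
  Insert 9 (step 7): P = [1, 6, 8, 9] / [2] / [3] / [4];  Q = [1, 2, 4, 7] / [3] / [5] / [6]
  Insert 5 (step 8): P = [1, 5, 8, 9] / [2, 6] / [3] / [4];  Q = [1, 2, 4, 7] / [3, 8] / [5] / [6]
  Insert 7 (step 9): P = [1, 5, 7, 9] / [2, 6, 8] / [3] / [4];  Q = [1, 2, 4, 7] / [3, 8, 9] / [5] / [6]
Final shape: (4, 3, 1, 1).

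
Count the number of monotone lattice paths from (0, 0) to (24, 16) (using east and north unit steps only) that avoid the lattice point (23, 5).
Number of paths = 62850922290

Total paths from (0, 0) to (24, 16): C(40, 24) = 62852101650. Paths through (23, 5): (paths (0, 0) → (23, 5)) × (paths (23, 5) → (24, 16)) = C(28, 23) · C(12, 1) = 98280 · 12 = 1179360. Avoidance count = 62852101650 − 1179360 = 62850922290.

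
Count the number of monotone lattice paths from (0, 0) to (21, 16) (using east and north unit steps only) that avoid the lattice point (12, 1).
Number of paths = 12858777118

Total paths from (0, 0) to (21, 16): C(37, 21) = 12875774670. Paths through (12, 1): (paths (0, 0) → (12, 1)) × (paths (12, 1) → (21, 16)) = C(13, 12) · C(24, 9) = 13 · 1307504 = 16997552. Avoidance count = 12875774670 − 16997552 = 12858777118.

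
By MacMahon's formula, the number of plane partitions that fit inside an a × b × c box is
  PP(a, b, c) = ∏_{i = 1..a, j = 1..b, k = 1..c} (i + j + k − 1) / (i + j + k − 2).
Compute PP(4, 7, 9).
PP(4, 7, 9) = 10323075958624

Evaluate the triple product over i = 1..4, j = 1..7, k = 1..9. The factors are (2/1) · (3/2) · (4/3) · (5/4) · (6/5) · (7/6) · (8/7) · (9/8) · … (252 factors total). The numerators and denominators telescope so the product is an integer; carrying out the multiplication exactly gives PP(4, 7, 9) = 10323075958624.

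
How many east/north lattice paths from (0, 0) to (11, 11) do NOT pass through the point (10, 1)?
Number of paths = 705311

Total paths from (0, 0) to (11, 11): C(22, 11) = 705432. Paths through (10, 1): (paths (0, 0) → (10, 1)) × (paths (10, 1) → (11, 11)) = C(11, 10) · C(11, 1) = 11 · 11 = 121. Avoidance count = 705432 − 121 = 705311.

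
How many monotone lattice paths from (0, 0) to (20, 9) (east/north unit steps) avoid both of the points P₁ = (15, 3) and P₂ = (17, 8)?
Number of paths = 5380257

Inclusion–exclusion. Total paths: C(29, 20) = 10015005. Through P₁: C(18, 15)·C(11, 5) = 376992. Through P₂: C(25, 17)·C(4, 3) = 4326300. Since P₁ is strictly southwest of P₂, a monotone path through both must visit P₁ then P₂; paths through both = C(18, 15)·C(7, 2)·C(4, 3) = 68544. Avoid both = 10015005 − 376992 − 4326300 + 68544 = 5380257.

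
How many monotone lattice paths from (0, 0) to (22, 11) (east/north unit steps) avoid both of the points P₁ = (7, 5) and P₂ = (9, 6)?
Number of paths = 128034360

Inclusion–exclusion. Total paths: C(33, 22) = 193536720. Through P₁: C(12, 7)·C(21, 15) = 42977088. Through P₂: C(15, 9)·C(18, 13) = 42882840. Since P₁ is strictly southwest of P₂, a monotone path through both must visit P₁ then P₂; paths through both = C(12, 7)·C(3, 2)·C(18, 13) = 20357568. Avoid both = 193536720 − 42977088 − 42882840 + 20357568 = 128034360.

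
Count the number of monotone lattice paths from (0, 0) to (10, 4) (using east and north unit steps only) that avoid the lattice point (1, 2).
Number of paths = 836

Total paths from (0, 0) to (10, 4): C(14, 10) = 1001. Paths through (1, 2): (paths (0, 0) → (1, 2)) × (paths (1, 2) → (10, 4)) = C(3, 1) · C(11, 9) = 3 · 55 = 165. Avoidance count = 1001 − 165 = 836.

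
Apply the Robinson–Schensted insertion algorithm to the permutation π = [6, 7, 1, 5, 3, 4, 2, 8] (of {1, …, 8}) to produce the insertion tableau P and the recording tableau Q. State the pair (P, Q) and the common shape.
P = [1, 2, 4, 8] / [3, 7] / [5] / [6];  Q = [1, 2, 6, 8] / [3, 4] / [5] / [7];  common shape = (4, 2, 1, 1)

Row-insert the values π_1, π_2, … into P one at a time, bumping the leftmost entry strictly greater than the inserted value down to the next row. The recording tableau Q records, in position (i, j), the step at which that cell was added to P.
  Insert 6 (step 1): P = [6];  Q = [1]
  Insert 7 (step 2): P = [6, 7];  Q = [1, 2]
  Insert 1 (step 3): P = [1, 7] / [6];  Q = [1, 2] / [3]
  Insert 5 (step 4): P = [1, 5] / [6, 7];  Q = [1, 2] / [3, 4]
  Insert 3 (step 5): P = [1, 3] / [5, 7] / [6];  Q = [1, 2] / [3, 4] / [5]
  Insert 4 (step 6): P = [1, 3, 4] / [5, 7] / [6];  Q = [1, 2, 6] / [3, 4] / [5]
  Insert 2 (step 7): P = [1, 2, 4] / [3, 7] / [5] / [6];  Q = [1, 2, 6] / [3, 4] / [5] / [7]
  Insert 8 (step 8): P = [1, 2, 4, 8] / [3, 7] / [5] / [6];  Q = [1, 2, 6, 8] / [3, 4] / [5] / [7]
Final shape: (4, 2, 1, 1).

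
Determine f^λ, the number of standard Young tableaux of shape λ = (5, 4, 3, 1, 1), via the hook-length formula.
# SYT of shape (5, 4, 3, 1, 1) = 64064

Hook-length formula: f^λ = n! / Π hook(c), product over all cells c of the Young diagram. For λ = (5, 4, 3, 1, 1), n = 14 boxes. Hook lengths by row (left-to-right, top-to-bottom): [9, 6, 5, 3, 1]; [7, 4, 3, 1]; [5, 2, 1]; [2]; [1]. Product of hooks = 1360800. So f^λ = 14! / 1360800 = 87178291200 / 1360800 = 64064.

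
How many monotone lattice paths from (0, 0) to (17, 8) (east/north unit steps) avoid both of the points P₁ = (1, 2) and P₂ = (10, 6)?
Number of paths = 646668

Inclusion–exclusion. Total paths: C(25, 17) = 1081575. Through P₁: C(3, 1)·C(22, 16) = 223839. Through P₂: C(16, 10)·C(9, 7) = 288288. Since P₁ is strictly southwest of P₂, a monotone path through both must visit P₁ then P₂; paths through both = C(3, 1)·C(13, 9)·C(9, 7) = 77220. Avoid both = 1081575 − 223839 − 288288 + 77220 = 646668.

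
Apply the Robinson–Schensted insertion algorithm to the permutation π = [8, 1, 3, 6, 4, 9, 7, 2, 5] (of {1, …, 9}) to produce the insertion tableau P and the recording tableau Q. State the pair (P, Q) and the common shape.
P = [1, 2, 4, 5] / [3, 7] / [6, 9] / [8];  Q = [1, 3, 4, 6] / [2, 7] / [5, 9] / [8];  common shape = (4, 2, 2, 1)

Row-insert the values π_1, π_2, … into P one at a time, bumping the leftmost entry strictly greater than the inserted value down to the next row. The recording tableau Q records, in position (i, j), the step at which that cell was added to P.
  Insert 8 (step 1): P = [8];  Q = [1]
  Insert 1 (step 2): P = [1] / [8];  Q = [1] / [2]
  Insert 3 (step 3): P = [1, 3] / [8];  Q = [1, 3] / [2]
  Insert 6 (step 4): P = [1, 3, 6] / [8];  Q = [1, 3, 4] / [2]
  Insert 4 (step 5): P = [1, 3, 4] / [6] / [8];  Q = [1, 3, 4] / [2] / [5]
  Insert 9 (step 6): P = [1, 3, 4, 9] / [6] / [8];  Q = [1, 3, 4, 6] / [2] / [5]
  Insert 7 (step 7): P = [1, 3, 4, 7] / [6, 9] / [8];  Q = [1, 3, 4, 6] / [2, 7] / [5]
  Insert 2 (step 8): P = [1, 2, 4, 7] / [3, 9] / [6] / [8];  Q = [1, 3, 4, 6] / [2, 7] / [5] / [8]
  Insert 5 (step 9): P = [1, 2, 4, 5] / [3, 7] / [6, 9] / [8];  Q = [1, 3, 4, 6] / [2, 7] / [5, 9] / [8]
Final shape: (4, 2, 2, 1).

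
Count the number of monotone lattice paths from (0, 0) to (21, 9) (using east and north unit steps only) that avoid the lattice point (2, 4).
Number of paths = 13669590

Total paths from (0, 0) to (21, 9): C(30, 21) = 14307150. Paths through (2, 4): (paths (0, 0) → (2, 4)) × (paths (2, 4) → (21, 9)) = C(6, 2) · C(24, 19) = 15 · 42504 = 637560. Avoidance count = 14307150 − 637560 = 13669590.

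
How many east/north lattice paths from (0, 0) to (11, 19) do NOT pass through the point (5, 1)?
Number of paths = 53819724

Total paths from (0, 0) to (11, 19): C(30, 11) = 54627300. Paths through (5, 1): (paths (0, 0) → (5, 1)) × (paths (5, 1) → (11, 19)) = C(6, 5) · C(24, 6) = 6 · 134596 = 807576. Avoidance count = 54627300 − 807576 = 53819724.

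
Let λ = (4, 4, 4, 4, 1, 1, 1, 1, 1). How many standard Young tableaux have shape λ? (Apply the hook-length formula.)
# SYT of shape (4, 4, 4, 4, 1, 1, 1, 1, 1) = 34566168

Hook-length formula: f^λ = n! / Π hook(c), product over all cells c of the Young diagram. For λ = (4, 4, 4, 4, 1, 1, 1, 1, 1), n = 21 boxes. Hook lengths by row (left-to-right, top-to-bottom): [12, 6, 5, 4]; [11, 5, 4, 3]; [10, 4, 3, 2]; [9, 3, 2, 1]; [5]; [4]; [3]; [2]; [1]. Product of hooks = 1478062080000. So f^λ = 21! / 1478062080000 = 51090942171709440000 / 1478062080000 = 34566168.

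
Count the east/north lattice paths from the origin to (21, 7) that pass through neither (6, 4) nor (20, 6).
Number of paths = 602620

Inclusion–exclusion. Total paths: C(28, 21) = 1184040. Through P₁: C(10, 6)·C(18, 15) = 171360. Through P₂: C(26, 20)·C(2, 1) = 460460. Since P₁ is strictly southwest of P₂, a monotone path through both must visit P₁ then P₂; paths through both = C(10, 6)·C(16, 14)·C(2, 1) = 50400. Avoid both = 1184040 − 171360 − 460460 + 50400 = 602620.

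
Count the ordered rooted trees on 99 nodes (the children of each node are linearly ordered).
C_98 = 57743358069601357782187700608042856334020731624756611000

These ordered rooted trees are counted by the Catalan number C_n = (1/(n + 1)) · C(2n, n). For n = 98: C_98 = (1/99) · C(196, 98) = 5716592448890534420436582360196242777068052430850904489000/99 = 57743358069601357782187700608042856334020731624756611000.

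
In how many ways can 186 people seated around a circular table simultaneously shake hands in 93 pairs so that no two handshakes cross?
C_93 = 60960876535340415751462563580829648891969728907438000

These noncrossing handshakes are counted by the Catalan number C_n = (1/(n + 1)) · C(2n, n). For n = 93: C_93 = (1/94) · C(186, 93) = 5730322394321999080637480976597986995845154517299172000/94 = 60960876535340415751462563580829648891969728907438000.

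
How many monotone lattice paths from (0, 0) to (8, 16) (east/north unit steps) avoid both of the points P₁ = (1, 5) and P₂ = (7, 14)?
Number of paths = 285777

Inclusion–exclusion. Total paths: C(24, 8) = 735471. Through P₁: C(6, 1)·C(18, 7) = 190944. Through P₂: C(21, 7)·C(3, 1) = 348840. Since P₁ is strictly southwest of P₂, a monotone path through both must visit P₁ then P₂; paths through both = C(6, 1)·C(15, 6)·C(3, 1) = 90090. Avoid both = 735471 − 190944 − 348840 + 90090 = 285777.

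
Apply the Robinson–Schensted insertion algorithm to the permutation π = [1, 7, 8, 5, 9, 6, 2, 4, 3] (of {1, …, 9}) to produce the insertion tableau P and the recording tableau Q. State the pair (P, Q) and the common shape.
P = [1, 2, 3, 9] / [4, 6] / [5, 8] / [7];  Q = [1, 2, 3, 5] / [4, 6] / [7, 8] / [9];  common shape = (4, 2, 2, 1)

Row-insert the values π_1, π_2, … into P one at a time, bumping the leftmost entry strictly greater than the inserted value down to the next row. The recording tableau Q records, in position (i, j), the step at which that cell was added to P.
  Insert 1 (step 1): P = [1];  Q = [1]
  Insert 7 (step 2): P = [1, 7];  Q = [1, 2]
  Insert 8 (step 3): P = [1, 7, 8];  Q = [1, 2, 3]
  Insert 5 (step 4): P = [1, 5, 8] / [7];  Q = [1, 2, 3] / [4]
  Insert 9 (step 5): P = [1, 5, 8, 9] / [7];  Q = [1, 2, 3, 5] / [4]
  Insert 6 (step 6): P = [1, 5, 6, 9] / [7, 8];  Q = [1, 2, 3, 5] / [4, 6]
  Insert 2 (step 7): P = [1, 2, 6, 9] / [5, 8] / [7];  Q = [1, 2, 3, 5] / [4, 6] / [7]
  Insert 4 (step 8): P = [1, 2, 4, 9] / [5, 6] / [7, 8];  Q = [1, 2, 3, 5] / [4, 6] / [7, 8]
  Insert 3 (step 9): P = [1, 2, 3, 9] / [4, 6] / [5, 8] / [7];  Q = [1, 2, 3, 5] / [4, 6] / [7, 8] / [9]
Final shape: (4, 2, 2, 1).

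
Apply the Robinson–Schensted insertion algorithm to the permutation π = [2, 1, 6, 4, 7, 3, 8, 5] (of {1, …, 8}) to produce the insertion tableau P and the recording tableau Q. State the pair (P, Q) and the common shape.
P = [1, 3, 5, 8] / [2, 4, 7] / [6];  Q = [1, 3, 5, 7] / [2, 4, 8] / [6];  common shape = (4, 3, 1)

Row-insert the values π_1, π_2, … into P one at a time, bumping the leftmost entry strictly greater than the inserted value down to the next row. The recording tableau Q records, in position (i, j), the step at which that cell was added to P.
  Insert 2 (step 1): P = [2];  Q = [1]
  Insert 1 (step 2): P = [1] / [2];  Q = [1] / [2]
  Insert 6 (step 3): P = [1, 6] / [2];  Q = [1, 3] / [2]
  Insert 4 (step 4): P = [1, 4] / [2, 6];  Q = [1, 3] / [2, 4]
  Insert 7 (step 5): P = [1, 4, 7] / [2, 6];  Q = [1, 3, 5] / [2, 4]
  Insert 3 (step 6): P = [1, 3, 7] / [2, 4] / [6];  Q = [1, 3, 5] / [2, 4] / [6]
  Insert 8 (step 7): P = [1, 3, 7, 8] / [2, 4] / [6];  Q = [1, 3, 5, 7] / [2, 4] / [6]
  Insert 5 (step 8): P = [1, 3, 5, 8] / [2, 4, 7] / [6];  Q = [1, 3, 5, 7] / [2, 4, 8] / [6]
Final shape: (4, 3, 1).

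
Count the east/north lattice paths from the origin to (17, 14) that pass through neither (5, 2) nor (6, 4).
Number of paths = 156545997

Inclusion–exclusion. Total paths: C(31, 17) = 265182525. Through P₁: C(7, 5)·C(24, 12) = 56787276. Through P₂: C(10, 6)·C(21, 11) = 74070360. Since P₁ is strictly southwest of P₂, a monotone path through both must visit P₁ then P₂; paths through both = C(7, 5)·C(3, 1)·C(21, 11) = 22221108. Avoid both = 265182525 − 56787276 − 74070360 + 22221108 = 156545997.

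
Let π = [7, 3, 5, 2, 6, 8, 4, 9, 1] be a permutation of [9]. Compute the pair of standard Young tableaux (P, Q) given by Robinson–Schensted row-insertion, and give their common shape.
P = [1, 4, 6, 8, 9] / [2, 5] / [3] / [7];  Q = [1, 3, 5, 6, 8] / [2, 7] / [4] / [9];  common shape = (5, 2, 1, 1)

Row-insert the values π_1, π_2, … into P one at a time, bumping the leftmost entry strictly greater than the inserted value down to the next row. The recording tableau Q records, in position (i, j), the step at which that cell was added to P.
  Insert 7 (step 1): P = [7];  Q = [1]
  Insert 3 (step 2): P = [3] / [7];  Q = [1] / [2]
  Insert 5 (step 3): P = [3, 5] / [7];  Q = [1, 3] / [2]
  Insert 2 (step 4): P = [2, 5] / [3] / [7];  Q = [1, 3] / [2] / [4]
  Insert 6 (step 5): P = [2, 5, 6] / [3] / [7];  Q = [1, 3, 5] / [2] / [4]
  Insert 8 (step 6): P = [2, 5, 6, 8] / [3] / [7];  Q = [1, 3, 5, 6] / [2] / [4]
  Insert 4 (step 7): P = [2, 4, 6, 8] / [3, 5] / [7];  Q = [1, 3, 5, 6] / [2, 7] / [4]
  Insert 9 (step 8): P = [2, 4, 6, 8, 9] / [3, 5] / [7];  Q = [1, 3, 5, 6, 8] / [2, 7] / [4]
  Insert 1 (step 9): P = [1, 4, 6, 8, 9] / [2, 5] / [3] / [7];  Q = [1, 3, 5, 6, 8] / [2, 7] / [4] / [9]
Final shape: (5, 2, 1, 1).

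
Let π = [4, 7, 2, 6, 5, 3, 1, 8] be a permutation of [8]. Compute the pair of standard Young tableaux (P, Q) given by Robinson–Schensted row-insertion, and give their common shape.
P = [1, 3, 8] / [2, 5] / [4] / [6] / [7];  Q = [1, 2, 8] / [3, 4] / [5] / [6] / [7];  common shape = (3, 2, 1, 1, 1)

Row-insert the values π_1, π_2, … into P one at a time, bumping the leftmost entry strictly greater than the inserted value down to the next row. The recording tableau Q records, in position (i, j), the step at which that cell was added to P.
  Insert 4 (step 1): P = [4];  Q = [1]
  Insert 7 (step 2): P = [4, 7];  Q = [1, 2]
  Insert 2 (step 3): P = [2, 7] / [4];  Q = [1, 2] / [3]
  Insert 6 (step 4): P = [2, 6] / [4, 7];  Q = [1, 2] / [3, 4]
  Insert 5 (step 5): P = [2, 5] / [4, 6] / [7];  Q = [1, 2] / [3, 4] / [5]
  Insert 3 (step 6): P = [2, 3] / [4, 5] / [6] / [7];  Q = [1, 2] / [3, 4] / [5] / [6]
  Insert 1 (step 7): P = [1, 3] / [2, 5] / [4] / [6] / [7];  Q = [1, 2] / [3, 4] / [5] / [6] / [7]
  Insert 8 (step 8): P = [1, 3, 8] / [2, 5] / [4] / [6] / [7];  Q = [1, 2, 8] / [3, 4] / [5] / [6] / [7]
Final shape: (3, 2, 1, 1, 1).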